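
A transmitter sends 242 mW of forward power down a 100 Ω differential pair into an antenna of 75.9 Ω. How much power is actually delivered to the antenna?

Γ = (75.9 − 100)/(75.9 + 100) = -0.137
|Γ|² = 0.0188
P_refl = |Γ|²·P_inc = 4.54 mW, P_del = (1 − |Γ|²)·P_inc = 237 mW

P_delivered ≈ 237 mW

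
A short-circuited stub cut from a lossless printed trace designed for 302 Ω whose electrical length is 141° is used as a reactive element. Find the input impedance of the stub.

tan(βl) = -0.81
For a short-circuited stub, Z_in = jZ_0·tan(βl)

Z_in ≈ −j245 Ω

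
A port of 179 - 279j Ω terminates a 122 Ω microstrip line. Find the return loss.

Γ = (57 − j279)/(301 − j279), |Γ| = 0.694
RL = −20·log₁₀|Γ| = −20·log₁₀(0.694)

RL ≈ 3.17 dB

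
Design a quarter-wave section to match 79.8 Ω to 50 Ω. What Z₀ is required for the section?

Z_qwt ≈ 63.2 Ω

Z_qwt = √(Z_0·R_L) = √(50 × 79.8) = √3990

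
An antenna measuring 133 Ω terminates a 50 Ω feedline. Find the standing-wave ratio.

VSWR ≈ 2.66

For a purely resistive load, VSWR = R_L/Z_0 or Z_0/R_L (whichever > 1) = 133/50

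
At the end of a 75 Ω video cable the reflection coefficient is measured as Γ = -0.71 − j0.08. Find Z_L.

Z_L ≈ 12.5 − j4.09 Ω

Z_L = Z_0·(1 + Γ)/(1 − Γ) = 75·(0.29 − j0.08)/(1.71 + j0.08)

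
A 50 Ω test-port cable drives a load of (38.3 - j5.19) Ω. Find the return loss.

RL ≈ 16.8 dB

Γ = (-11.7 − j5.19)/(88.3 − j5.19), |Γ| = 0.145
RL = −20·log₁₀|Γ| = −20·log₁₀(0.145)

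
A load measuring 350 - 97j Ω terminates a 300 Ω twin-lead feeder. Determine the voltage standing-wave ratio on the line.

VSWR ≈ 1.4

Γ = (Z_L − Z_0)/(Z_L + Z_0) = (50 − j97)/(650 − j97)
|Γ| = 109/657 = 0.166
VSWR = (1 + |Γ|)/(1 − |Γ|) = 1.17/0.834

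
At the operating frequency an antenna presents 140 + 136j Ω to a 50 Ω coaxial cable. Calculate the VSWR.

VSWR ≈ 5.62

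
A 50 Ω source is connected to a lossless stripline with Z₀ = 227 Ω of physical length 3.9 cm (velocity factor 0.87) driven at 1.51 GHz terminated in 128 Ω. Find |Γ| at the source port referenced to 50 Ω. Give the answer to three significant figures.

|Γ| ≈ 0.776

λ = v/f = 0.87·c / 1.51 GHz = 0.173 m
βl = 2π·l/λ = 2π × 0.226 = 81.2°
tan(βl) = 6.48
Z_in = Z_0·(Z_L + jZ_0·tanβl)/(Z_0 + jZ_L·tanβl) = 383 + j69.9 Ω
Γ_s = (Z_in − Z_s)/(Z_in + Z_s) = (333 + j69.9)/(433 + j69.9), |Γ_s| = 0.776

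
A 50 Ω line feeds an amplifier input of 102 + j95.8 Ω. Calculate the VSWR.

Γ = (Z_L − Z_0)/(Z_L + Z_0) = (52 + j95.8)/(152 + j95.8)
|Γ| = 109/180 = 0.607
VSWR = (1 + |Γ|)/(1 − |Γ|) = 1.61/0.393

VSWR ≈ 4.08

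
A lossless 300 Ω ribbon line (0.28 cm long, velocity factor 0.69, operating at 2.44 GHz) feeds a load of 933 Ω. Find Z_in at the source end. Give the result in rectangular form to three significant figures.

λ = v/f = 0.69·c / 2.44 GHz = 0.0848 m
βl = 2π·l/λ = 2π × 0.033 = 11.9°
tan(βl) = tan(11.9°) = 0.21
Z_in = Z_0·(Z_L + jZ_0·tanβl)/(Z_0 + jZ_L·tanβl)
     = 300·(933 + j63.1)/(300 + j196)

Z_in ≈ 682 − j383 Ω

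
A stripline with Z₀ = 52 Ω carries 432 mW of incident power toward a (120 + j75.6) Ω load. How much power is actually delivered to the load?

|Γ| = |(68 + j75.6)/(172 + j75.6)| = 0.541
|Γ|² = 0.293
P_refl = |Γ|²·P_inc = 127 mW, P_del = (1 − |Γ|²)·P_inc = 305 mW

P_delivered ≈ 305 mW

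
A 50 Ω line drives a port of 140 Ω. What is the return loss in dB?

RL ≈ 6.49 dB

Γ = (140 − 50)/(140 + 50) = 0.474
RL = −20·log₁₀|Γ| = −20·log₁₀(0.474)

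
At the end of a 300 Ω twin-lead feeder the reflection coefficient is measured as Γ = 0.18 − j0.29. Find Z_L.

Z_L = Z_0·(1 + Γ)/(1 − Γ) = 300·(1.18 − j0.29)/(0.82 + j0.29)

Z_L ≈ 350 − j230 Ω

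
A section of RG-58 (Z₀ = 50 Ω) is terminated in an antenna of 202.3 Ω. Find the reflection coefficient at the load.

Γ = 0.604

Γ = (Z_L − Z_0)/(Z_L + Z_0) = (202.3 − 50)/(202.3 + 50) = 152.3/252.3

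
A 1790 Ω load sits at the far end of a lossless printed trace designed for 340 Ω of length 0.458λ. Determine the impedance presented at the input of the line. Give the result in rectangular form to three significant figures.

Z_in ≈ 635 + j812 Ω

βl = 2π × 0.458 = 165°
tan(βl) = tan(165°) = -0.27
Z_in = Z_0·(Z_L + jZ_0·tanβl)/(Z_0 + jZ_L·tanβl)
     = 340·(1790 − j91.9)/(340 − j484)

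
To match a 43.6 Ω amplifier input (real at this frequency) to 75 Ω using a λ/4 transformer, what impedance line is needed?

Z_qwt ≈ 57.2 Ω

Z_qwt = √(Z_0·R_L) = √(75 × 43.6) = √3270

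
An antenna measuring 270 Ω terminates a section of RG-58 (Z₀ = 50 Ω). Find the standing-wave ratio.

VSWR ≈ 5.4

For a purely resistive load, VSWR = R_L/Z_0 or Z_0/R_L (whichever > 1) = 270/50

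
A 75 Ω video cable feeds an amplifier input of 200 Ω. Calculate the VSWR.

VSWR ≈ 2.67

For a purely resistive load, VSWR = R_L/Z_0 or Z_0/R_L (whichever > 1) = 200/75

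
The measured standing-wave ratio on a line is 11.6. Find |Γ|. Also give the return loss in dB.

|Γ| ≈ 0.841; return loss ≈ 1.5 dB

|Γ| = (S − 1)/(S + 1) = (11.6 − 1)/(11.6 + 1) = 10.6/12.6
RL = −20·log₁₀|Γ| = −20·log₁₀(0.841)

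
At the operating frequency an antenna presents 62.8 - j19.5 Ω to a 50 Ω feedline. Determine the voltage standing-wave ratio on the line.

VSWR ≈ 1.51

Γ = (Z_L − Z_0)/(Z_L + Z_0) = (12.8 − j19.5)/(112.8 − j19.5)
|Γ| = 23.3/114 = 0.204
VSWR = (1 + |Γ|)/(1 − |Γ|) = 1.2/0.796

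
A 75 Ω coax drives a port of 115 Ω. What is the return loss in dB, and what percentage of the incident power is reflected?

RL ≈ 13.5 dB; 4.43% of incident power reflected

Γ = (115 − 75)/(115 + 75) = 0.211
RL = −20·log₁₀(0.211) = 13.5 dB
P_refl/P_inc = |Γ|² = 0.0443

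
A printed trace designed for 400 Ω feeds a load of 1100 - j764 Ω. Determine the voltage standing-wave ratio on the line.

Γ = (Z_L − Z_0)/(Z_L + Z_0) = (700 − j764)/(1500 − j764)
|Γ| = 1040/1680 = 0.616
VSWR = (1 + |Γ|)/(1 − |Γ|) = 1.62/0.384

VSWR ≈ 4.2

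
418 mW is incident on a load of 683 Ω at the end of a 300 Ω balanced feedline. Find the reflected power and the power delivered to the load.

P_reflected ≈ 63.5 mW; P_delivered ≈ 355 mW

Γ = (683 − 300)/(683 + 300) = 0.39
|Γ|² = 0.152
P_refl = |Γ|²·P_inc = 63.5 mW, P_del = (1 − |Γ|²)·P_inc = 355 mW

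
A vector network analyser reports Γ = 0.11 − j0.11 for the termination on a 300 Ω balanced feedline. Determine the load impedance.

Z_L ≈ 364 − j82.1 Ω

Z_L = Z_0·(1 + Γ)/(1 − Γ) = 300·(1.11 − j0.11)/(0.89 + j0.11)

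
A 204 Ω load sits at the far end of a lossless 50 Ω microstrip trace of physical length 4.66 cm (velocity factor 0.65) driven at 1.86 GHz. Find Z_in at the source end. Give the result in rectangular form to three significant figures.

Z_in ≈ 72.2 + j88.9 Ω

λ = v/f = 0.65·c / 1.86 GHz = 0.105 m
βl = 2π·l/λ = 2π × 0.444 = 160°
tan(βl) = tan(160°) = -0.364
Z_in = Z_0·(Z_L + jZ_0·tanβl)/(Z_0 + jZ_L·tanβl)
     = 50·(204 − j18.2)/(50 − j74.2)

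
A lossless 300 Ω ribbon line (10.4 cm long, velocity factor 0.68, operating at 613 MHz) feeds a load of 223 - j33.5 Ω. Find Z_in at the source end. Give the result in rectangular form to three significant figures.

Z_in ≈ 406 − j40.8 Ω

λ = v/f = 0.68·c / 613 MHz = 0.333 m
βl = 2π·l/λ = 2π × 0.313 = 113°
tan(βl) = tan(113°) = -2.41
Z_in = Z_0·(Z_L + jZ_0·tanβl)/(Z_0 + jZ_L·tanβl)
     = 300·(223 − j758)/(219 − j538)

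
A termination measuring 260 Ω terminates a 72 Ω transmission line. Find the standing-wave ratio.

Γ = (260 − 72)/(260 + 72) = 0.566
VSWR = (1 + 0.566)/(1 − 0.566)

VSWR ≈ 3.61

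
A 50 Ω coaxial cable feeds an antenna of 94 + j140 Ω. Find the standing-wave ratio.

VSWR ≈ 6.43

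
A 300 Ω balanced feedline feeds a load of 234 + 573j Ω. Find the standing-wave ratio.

Γ = (Z_L − Z_0)/(Z_L + Z_0) = (-66 + j573)/(534 + j573)
|Γ| = 577/783 = 0.736
VSWR = (1 + |Γ|)/(1 − |Γ|) = 1.74/0.264

VSWR ≈ 6.59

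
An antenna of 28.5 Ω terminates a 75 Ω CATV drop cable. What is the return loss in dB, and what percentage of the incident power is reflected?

RL ≈ 6.95 dB; 20.2% of incident power reflected

Γ = (28.5 − 75)/(28.5 + 75) = -0.449
RL = −20·log₁₀(0.449) = 6.95 dB
P_refl/P_inc = |Γ|² = 0.202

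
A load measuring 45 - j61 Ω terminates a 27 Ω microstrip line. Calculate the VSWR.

VSWR ≈ 5.13

Γ = (Z_L − Z_0)/(Z_L + Z_0) = (18 − j61)/(72 − j61)
|Γ| = 63.6/94.4 = 0.674
VSWR = (1 + |Γ|)/(1 − |Γ|) = 1.67/0.326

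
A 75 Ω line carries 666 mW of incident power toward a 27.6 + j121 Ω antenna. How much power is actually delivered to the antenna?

|Γ| = |(-47.4 + j121)/(102.6 + j121)| = 0.819
|Γ|² = 0.671
P_refl = |Γ|²·P_inc = 447 mW, P_del = (1 − |Γ|²)·P_inc = 219 mW

P_delivered ≈ 219 mW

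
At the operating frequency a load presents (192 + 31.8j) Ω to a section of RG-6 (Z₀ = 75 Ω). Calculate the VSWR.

Γ = (Z_L − Z_0)/(Z_L + Z_0) = (117 + j31.8)/(267 + j31.8)
|Γ| = 121/269 = 0.451
VSWR = (1 + |Γ|)/(1 − |Γ|) = 1.45/0.549

VSWR ≈ 2.64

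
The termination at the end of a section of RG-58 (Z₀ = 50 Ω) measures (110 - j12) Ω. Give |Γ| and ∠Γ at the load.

Γ = (Z_L − Z_0)/(Z_L + Z_0) = (60 − j12)/(160 − j12)
|Γ| = 61.2/160 = 0.381

Γ ≈ 0.381 ∠ -7.02°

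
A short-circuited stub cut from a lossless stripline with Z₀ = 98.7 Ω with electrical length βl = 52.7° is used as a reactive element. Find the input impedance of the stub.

tan(βl) = 1.31
For a short-circuited stub, Z_in = jZ_0·tan(βl)

Z_in ≈ +j130 Ω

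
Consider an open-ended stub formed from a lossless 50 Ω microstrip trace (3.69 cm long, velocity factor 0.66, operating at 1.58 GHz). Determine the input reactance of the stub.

X_in ≈ 14.3 Ω (inductive)

λ = v/f = 0.66·c / 1.58 GHz = 0.125 m
βl = 2π·l/λ = 2π × 0.294 = 106°
tan(βl) = -3.49
For an open-ended stub, Z_in = −jZ_0·cot(βl) = −jZ_0/tan(βl)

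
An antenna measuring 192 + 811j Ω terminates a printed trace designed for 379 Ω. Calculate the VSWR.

Γ = (Z_L − Z_0)/(Z_L + Z_0) = (-187 + j811)/(571 + j811)
|Γ| = 832/992 = 0.839
VSWR = (1 + |Γ|)/(1 − |Γ|) = 1.84/0.161

VSWR ≈ 11.4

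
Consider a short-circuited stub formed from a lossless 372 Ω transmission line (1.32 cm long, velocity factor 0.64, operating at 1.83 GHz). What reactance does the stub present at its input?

λ = v/f = 0.64·c / 1.83 GHz = 0.105 m
βl = 2π·l/λ = 2π × 0.126 = 45.3°
tan(βl) = 1.01
For a short-circuited stub, Z_in = jZ_0·tan(βl)

X_in ≈ 376 Ω (inductive)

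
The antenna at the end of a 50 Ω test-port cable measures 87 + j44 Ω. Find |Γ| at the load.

|Γ| ≈ 0.4

Γ = (Z_L − Z_0)/(Z_L + Z_0) = (37 + j44)/(137 + j44)
|Γ| = 57.5/144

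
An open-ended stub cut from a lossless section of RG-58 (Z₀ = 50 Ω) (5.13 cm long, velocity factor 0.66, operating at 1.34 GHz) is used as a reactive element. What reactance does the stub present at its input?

λ = v/f = 0.66·c / 1.34 GHz = 0.148 m
βl = 2π·l/λ = 2π × 0.347 = 125°
tan(βl) = -1.43
For an open-ended stub, Z_in = −jZ_0·cot(βl) = −jZ_0/tan(βl)

X_in ≈ 35 Ω (inductive)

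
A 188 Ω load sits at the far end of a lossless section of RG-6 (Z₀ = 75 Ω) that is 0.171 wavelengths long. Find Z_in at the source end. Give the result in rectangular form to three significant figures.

Z_in ≈ 37 − j32.6 Ω

βl = 2π × 0.171 = 61.6°
tan(βl) = tan(61.6°) = 1.85
Z_in = Z_0·(Z_L + jZ_0·tanβl)/(Z_0 + jZ_L·tanβl)
     = 75·(188 + j138)/(75 + j347)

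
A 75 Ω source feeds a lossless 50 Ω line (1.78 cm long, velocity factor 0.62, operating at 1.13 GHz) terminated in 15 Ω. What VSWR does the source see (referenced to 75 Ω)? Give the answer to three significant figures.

λ = v/f = 0.62·c / 1.13 GHz = 0.165 m
βl = 2π·l/λ = 2π × 0.108 = 38.9°
tan(βl) = 0.808
Z_in = Z_0·(Z_L + jZ_0·tanβl)/(Z_0 + jZ_L·tanβl) = 23.4 + j34.7 Ω
Γ_s = (Z_in − Z_s)/(Z_in + Z_s) = (-51.6 + j34.7)/(98.4 + j34.7), |Γ_s| = 0.596
VSWR = (1 + |Γ_s|)/(1 − |Γ_s|)

VSWR ≈ 3.95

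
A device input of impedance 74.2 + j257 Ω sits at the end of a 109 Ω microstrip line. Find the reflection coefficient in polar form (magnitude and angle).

Γ ≈ 0.822 ∠ 43.2°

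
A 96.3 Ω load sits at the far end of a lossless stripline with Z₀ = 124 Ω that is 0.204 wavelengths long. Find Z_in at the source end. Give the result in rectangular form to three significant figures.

βl = 2π × 0.204 = 73.4°
tan(βl) = tan(73.4°) = 3.36
Z_in = Z_0·(Z_L + jZ_0·tanβl)/(Z_0 + jZ_L·tanβl)
     = 124·(96.3 + j417)/(124 + j324)

Z_in ≈ 152 + j21.2 Ω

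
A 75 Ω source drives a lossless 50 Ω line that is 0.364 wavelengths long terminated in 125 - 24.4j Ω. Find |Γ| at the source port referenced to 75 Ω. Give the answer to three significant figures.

βl = 2π × 0.364 = 131°
tan(βl) = -1.15
Z_in = Z_0·(Z_L + jZ_0·tanβl)/(Z_0 + jZ_L·tanβl) = 34.4 + j38.3 Ω
Γ_s = (Z_in − Z_s)/(Z_in + Z_s) = (-40.6 + j38.3)/(109 + j38.3), |Γ_s| = 0.482

|Γ| ≈ 0.482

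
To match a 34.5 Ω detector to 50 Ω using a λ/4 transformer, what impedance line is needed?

Z_qwt = √(Z_0·R_L) = √(50 × 34.5) = √1725

Z_qwt ≈ 41.5 Ω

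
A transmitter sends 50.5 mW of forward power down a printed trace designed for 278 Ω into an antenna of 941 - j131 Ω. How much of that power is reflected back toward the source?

P_reflected ≈ 15.3 mW

|Γ| = |(663 − j131)/(1219 − j131)| = 0.551
|Γ|² = 0.304
P_refl = |Γ|²·P_inc = 15.3 mW, P_del = (1 − |Γ|²)·P_inc = 35.2 mW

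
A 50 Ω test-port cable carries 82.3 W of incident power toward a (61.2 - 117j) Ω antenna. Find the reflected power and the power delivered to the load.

P_reflected ≈ 43.6 W; P_delivered ≈ 38.7 W

|Γ| = |(11.2 − j117)/(111.2 − j117)| = 0.728
|Γ|² = 0.53
P_refl = |Γ|²·P_inc = 43.6 W, P_del = (1 − |Γ|²)·P_inc = 38.7 W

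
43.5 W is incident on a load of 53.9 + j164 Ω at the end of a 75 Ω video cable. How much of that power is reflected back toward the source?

|Γ| = |(-21.1 + j164)/(128.9 + j164)| = 0.793
|Γ|² = 0.628
P_refl = |Γ|²·P_inc = 27.3 W, P_del = (1 − |Γ|²)·P_inc = 16.2 W

P_reflected ≈ 27.3 W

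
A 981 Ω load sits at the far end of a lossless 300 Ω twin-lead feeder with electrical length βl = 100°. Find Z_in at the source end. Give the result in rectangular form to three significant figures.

tan(βl) = tan(100°) = -5.67
Z_in = Z_0·(Z_L + jZ_0·tanβl)/(Z_0 + jZ_L·tanβl)
     = 300·(981 − j1700)/(300 − j5560)

Z_in ≈ 94.3 + j47.8 Ω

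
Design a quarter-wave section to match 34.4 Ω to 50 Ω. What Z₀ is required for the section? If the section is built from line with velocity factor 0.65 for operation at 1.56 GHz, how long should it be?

Z_qwt ≈ 41.5 Ω; length ≈ 3.12 cm

Z_qwt = √(Z_0·R_L) = √(50 × 34.4) = √1720
λ = 0.65·c/f = 0.125 m, so l = λ/4 = 0.0312 m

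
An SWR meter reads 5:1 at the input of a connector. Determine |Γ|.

|Γ| = (S − 1)/(S + 1) = (5 − 1)/(5 + 1) = 4/6

|Γ| ≈ 0.667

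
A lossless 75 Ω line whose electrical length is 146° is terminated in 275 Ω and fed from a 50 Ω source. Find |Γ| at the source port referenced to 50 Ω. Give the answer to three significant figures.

tan(βl) = -0.675
Z_in = Z_0·(Z_L + jZ_0·tanβl)/(Z_0 + jZ_L·tanβl) = 56.2 + j88.5 Ω
Γ_s = (Z_in − Z_s)/(Z_in + Z_s) = (6.22 + j88.5)/(106 + j88.5), |Γ_s| = 0.642

|Γ| ≈ 0.642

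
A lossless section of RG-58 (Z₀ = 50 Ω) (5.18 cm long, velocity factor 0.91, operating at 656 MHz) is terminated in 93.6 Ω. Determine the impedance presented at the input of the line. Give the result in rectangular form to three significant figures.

Z_in ≈ 41.7 − j27.9 Ω

λ = v/f = 0.91·c / 656 MHz = 0.416 m
βl = 2π·l/λ = 2π × 0.124 = 44.8°
tan(βl) = tan(44.8°) = 0.993
Z_in = Z_0·(Z_L + jZ_0·tanβl)/(Z_0 + jZ_L·tanβl)
     = 50·(93.6 + j49.7)/(50 + j93)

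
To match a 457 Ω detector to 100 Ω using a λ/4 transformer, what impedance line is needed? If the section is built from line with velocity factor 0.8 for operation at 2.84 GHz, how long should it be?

Z_qwt ≈ 214 Ω; length ≈ 2.11 cm

Z_qwt = √(Z_0·R_L) = √(100 × 457) = √45700
λ = 0.8·c/f = 0.0845 m, so l = λ/4 = 0.0211 m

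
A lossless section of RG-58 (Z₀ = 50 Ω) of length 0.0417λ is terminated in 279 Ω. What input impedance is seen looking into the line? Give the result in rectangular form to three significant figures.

Z_in ≈ 92.3 − j125 Ω

βl = 2π × 0.0417 = 15°
tan(βl) = tan(15°) = 0.268
Z_in = Z_0·(Z_L + jZ_0·tanβl)/(Z_0 + jZ_L·tanβl)
     = 50·(279 + j13.4)/(50 + j74.8)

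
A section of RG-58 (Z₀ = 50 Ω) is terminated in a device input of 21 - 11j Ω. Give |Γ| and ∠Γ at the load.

Γ = (Z_L − Z_0)/(Z_L + Z_0) = (-29 − j11)/(71 − j11)
|Γ| = 31/71.8 = 0.432

Γ ≈ 0.432 ∠ -150°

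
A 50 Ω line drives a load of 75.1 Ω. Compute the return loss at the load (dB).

RL ≈ 14 dB

Γ = (75.1 − 50)/(75.1 + 50) = 0.201
RL = −20·log₁₀|Γ| = −20·log₁₀(0.201)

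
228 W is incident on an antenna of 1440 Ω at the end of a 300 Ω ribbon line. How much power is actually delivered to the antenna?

P_delivered ≈ 130 W

Γ = (1440 − 300)/(1440 + 300) = 0.655
|Γ|² = 0.429
P_refl = |Γ|²·P_inc = 97.9 W, P_del = (1 − |Γ|²)·P_inc = 130 W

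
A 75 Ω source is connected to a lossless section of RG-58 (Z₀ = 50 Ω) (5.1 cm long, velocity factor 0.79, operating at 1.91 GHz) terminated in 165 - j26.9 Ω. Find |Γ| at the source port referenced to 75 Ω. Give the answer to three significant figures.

λ = v/f = 0.79·c / 1.91 GHz = 0.124 m
βl = 2π·l/λ = 2π × 0.411 = 148°
tan(βl) = -0.626
Z_in = Z_0·(Z_L + jZ_0·tanβl)/(Z_0 + jZ_L·tanβl) = 48.8 + j64.2 Ω
Γ_s = (Z_in − Z_s)/(Z_in + Z_s) = (-26.2 + j64.2)/(124 + j64.2), |Γ_s| = 0.497

|Γ| ≈ 0.497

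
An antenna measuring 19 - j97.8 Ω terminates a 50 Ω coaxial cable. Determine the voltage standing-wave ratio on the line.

VSWR ≈ 13

Γ = (Z_L − Z_0)/(Z_L + Z_0) = (-31 − j97.8)/(69 − j97.8)
|Γ| = 103/120 = 0.857
VSWR = (1 + |Γ|)/(1 − |Γ|) = 1.86/0.143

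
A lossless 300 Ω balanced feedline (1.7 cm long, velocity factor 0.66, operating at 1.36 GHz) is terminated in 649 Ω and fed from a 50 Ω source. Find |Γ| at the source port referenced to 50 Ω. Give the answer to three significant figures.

|Γ| ≈ 0.789

λ = v/f = 0.66·c / 1.36 GHz = 0.146 m
βl = 2π·l/λ = 2π × 0.117 = 42°
tan(βl) = 0.902
Z_in = Z_0·(Z_L + jZ_0·tanβl)/(Z_0 + jZ_L·tanβl) = 245 − j207 Ω
Γ_s = (Z_in − Z_s)/(Z_in + Z_s) = (195 − j207)/(295 − j207), |Γ_s| = 0.789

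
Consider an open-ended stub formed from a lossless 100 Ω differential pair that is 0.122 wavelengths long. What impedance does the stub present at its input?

βl = 2π × 0.122 = 43.9°
tan(βl) = 0.963
For an open-ended stub, Z_in = −jZ_0·cot(βl) = −jZ_0/tan(βl)

Z_in ≈ −j104 Ω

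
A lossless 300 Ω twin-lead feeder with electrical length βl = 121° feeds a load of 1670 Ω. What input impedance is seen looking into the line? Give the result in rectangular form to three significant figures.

Z_in ≈ 72.5 + j172 Ω

tan(βl) = tan(121°) = -1.66
Z_in = Z_0·(Z_L + jZ_0·tanβl)/(Z_0 + jZ_L·tanβl)
     = 300·(1670 − j499)/(300 − j2780)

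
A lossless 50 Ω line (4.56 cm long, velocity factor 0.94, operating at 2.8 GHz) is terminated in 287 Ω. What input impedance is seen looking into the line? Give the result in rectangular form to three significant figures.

Z_in ≈ 76.9 + j120 Ω

λ = v/f = 0.94·c / 2.8 GHz = 0.101 m
βl = 2π·l/λ = 2π × 0.453 = 163°
tan(βl) = tan(163°) = -0.306
Z_in = Z_0·(Z_L + jZ_0·tanβl)/(Z_0 + jZ_L·tanβl)
     = 50·(287 − j15.3)/(50 − j87.8)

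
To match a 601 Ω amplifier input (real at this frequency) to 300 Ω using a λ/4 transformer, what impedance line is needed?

Z_qwt ≈ 425 Ω

Z_qwt = √(Z_0·R_L) = √(300 × 601) = √180300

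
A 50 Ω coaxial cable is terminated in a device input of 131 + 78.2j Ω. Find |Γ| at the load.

|Γ| ≈ 0.571

Γ = (Z_L − Z_0)/(Z_L + Z_0) = (81 + j78.2)/(181 + j78.2)
|Γ| = 113/197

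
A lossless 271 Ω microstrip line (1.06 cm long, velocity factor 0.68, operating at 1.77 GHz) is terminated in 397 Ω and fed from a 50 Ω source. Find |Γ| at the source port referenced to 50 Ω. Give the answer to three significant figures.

|Γ| ≈ 0.74

λ = v/f = 0.68·c / 1.77 GHz = 0.115 m
βl = 2π·l/λ = 2π × 0.092 = 33.1°
tan(βl) = 0.652
Z_in = Z_0·(Z_L + jZ_0·tanβl)/(Z_0 + jZ_L·tanβl) = 296 − j106 Ω
Γ_s = (Z_in − Z_s)/(Z_in + Z_s) = (246 − j106)/(346 − j106), |Γ_s| = 0.74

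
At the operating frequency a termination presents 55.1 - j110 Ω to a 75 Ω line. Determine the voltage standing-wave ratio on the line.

VSWR ≈ 4.82

Γ = (Z_L − Z_0)/(Z_L + Z_0) = (-19.9 − j110)/(130.1 − j110)
|Γ| = 112/170 = 0.656
VSWR = (1 + |Γ|)/(1 − |Γ|) = 1.66/0.344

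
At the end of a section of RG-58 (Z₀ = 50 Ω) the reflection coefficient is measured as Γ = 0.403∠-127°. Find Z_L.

Z_L ≈ 25.4 − j19.5 Ω

Z_L = Z_0·(1 + Γ)/(1 − Γ) = 50·(0.757 − j0.322)/(1.24 + j0.322)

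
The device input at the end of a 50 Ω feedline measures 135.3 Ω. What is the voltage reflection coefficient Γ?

Γ = (Z_L − Z_0)/(Z_L + Z_0) = (135.3 − 50)/(135.3 + 50) = 85.3/185.3

Γ = 0.46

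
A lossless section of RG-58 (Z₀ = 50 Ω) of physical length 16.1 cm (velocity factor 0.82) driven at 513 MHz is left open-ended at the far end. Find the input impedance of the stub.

λ = v/f = 0.82·c / 513 MHz = 0.48 m
βl = 2π·l/λ = 2π × 0.336 = 121°
tan(βl) = -1.67
For an open-ended stub, Z_in = −jZ_0·cot(βl) = −jZ_0/tan(βl)

Z_in ≈ +j29.9 Ω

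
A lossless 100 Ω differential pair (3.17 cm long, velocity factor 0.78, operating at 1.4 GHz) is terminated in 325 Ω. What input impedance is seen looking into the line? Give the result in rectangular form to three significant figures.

Z_in ≈ 35.1 − j35.5 Ω

λ = v/f = 0.78·c / 1.4 GHz = 0.167 m
βl = 2π·l/λ = 2π × 0.19 = 68.3°
tan(βl) = tan(68.3°) = 2.51
Z_in = Z_0·(Z_L + jZ_0·tanβl)/(Z_0 + jZ_L·tanβl)
     = 100·(325 + j251)/(100 + j816)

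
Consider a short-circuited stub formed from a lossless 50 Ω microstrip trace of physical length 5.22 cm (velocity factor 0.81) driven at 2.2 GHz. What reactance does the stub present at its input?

λ = v/f = 0.81·c / 2.2 GHz = 0.11 m
βl = 2π·l/λ = 2π × 0.473 = 170°
tan(βl) = -0.174
For a short-circuited stub, Z_in = jZ_0·tan(βl)

X_in ≈ -8.7 Ω (capacitive)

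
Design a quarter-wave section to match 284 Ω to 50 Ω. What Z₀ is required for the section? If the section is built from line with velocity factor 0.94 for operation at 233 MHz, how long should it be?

Z_qwt ≈ 119 Ω; length ≈ 30.3 cm

Z_qwt = √(Z_0·R_L) = √(50 × 284) = √14200
λ = 0.94·c/f = 1.21 m, so l = λ/4 = 0.303 m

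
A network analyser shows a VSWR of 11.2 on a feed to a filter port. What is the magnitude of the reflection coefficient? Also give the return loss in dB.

|Γ| ≈ 0.836; return loss ≈ 1.56 dB

|Γ| = (S − 1)/(S + 1) = (11.2 − 1)/(11.2 + 1) = 10.2/12.2
RL = −20·log₁₀|Γ| = −20·log₁₀(0.836)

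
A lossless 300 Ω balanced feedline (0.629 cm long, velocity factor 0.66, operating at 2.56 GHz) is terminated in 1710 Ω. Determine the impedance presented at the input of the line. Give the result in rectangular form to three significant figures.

λ = v/f = 0.66·c / 2.56 GHz = 0.0773 m
βl = 2π·l/λ = 2π × 0.0813 = 29.3°
tan(βl) = tan(29.3°) = 0.561
Z_in = Z_0·(Z_L + jZ_0·tanβl)/(Z_0 + jZ_L·tanβl)
     = 300·(1710 + j168)/(300 + j959)

Z_in ≈ 200 − j472 Ω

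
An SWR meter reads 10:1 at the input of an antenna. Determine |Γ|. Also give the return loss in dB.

|Γ| = (S − 1)/(S + 1) = (10 − 1)/(10 + 1) = 9/11
RL = −20·log₁₀|Γ| = −20·log₁₀(0.818)

|Γ| ≈ 0.818; return loss ≈ 1.74 dB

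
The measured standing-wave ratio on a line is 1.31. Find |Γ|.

|Γ| ≈ 0.134

|Γ| = (S − 1)/(S + 1) = (1.31 − 1)/(1.31 + 1) = 0.31/2.31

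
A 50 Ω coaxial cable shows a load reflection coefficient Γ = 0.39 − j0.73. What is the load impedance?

Z_L = Z_0·(1 + Γ)/(1 − Γ) = 50·(1.39 − j0.73)/(0.61 + j0.73)

Z_L ≈ 17.4 − j80.7 Ω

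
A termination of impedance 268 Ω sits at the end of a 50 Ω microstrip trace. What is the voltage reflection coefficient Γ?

Γ = (Z_L − Z_0)/(Z_L + Z_0) = (268 − 50)/(268 + 50) = 218/318

Γ = 0.686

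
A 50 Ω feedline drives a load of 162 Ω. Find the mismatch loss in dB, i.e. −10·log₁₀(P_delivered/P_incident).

Γ = (162 − 50)/(162 + 50) = 0.528
|Γ|² = 0.279, so P_del/P_inc = 1 − |Γ|² = 0.721
ML = −10·log₁₀(1 − |Γ|²)

mismatch loss ≈ 1.42 dB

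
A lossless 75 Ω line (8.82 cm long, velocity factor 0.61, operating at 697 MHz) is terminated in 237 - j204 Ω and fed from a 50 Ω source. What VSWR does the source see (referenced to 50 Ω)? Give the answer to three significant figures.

λ = v/f = 0.61·c / 697 MHz = 0.263 m
βl = 2π·l/λ = 2π × 0.336 = 121°
tan(βl) = -1.67
Z_in = Z_0·(Z_L + jZ_0·tanβl)/(Z_0 + jZ_L·tanβl) = 22.2 + j59.9 Ω
Γ_s = (Z_in − Z_s)/(Z_in + Z_s) = (-27.8 + j59.9)/(72.2 + j59.9), |Γ_s| = 0.703
VSWR = (1 + |Γ_s|)/(1 − |Γ_s|)

VSWR ≈ 5.74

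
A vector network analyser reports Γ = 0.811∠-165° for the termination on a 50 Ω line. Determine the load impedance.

Z_L = Z_0·(1 + Γ)/(1 − Γ) = 50·(0.217 − j0.21)/(1.78 + j0.21)

Z_L ≈ 5.31 − j6.51 Ω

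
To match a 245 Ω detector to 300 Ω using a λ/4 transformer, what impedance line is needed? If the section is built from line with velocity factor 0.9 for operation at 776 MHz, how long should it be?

Z_qwt ≈ 271 Ω; length ≈ 8.7 cm

Z_qwt = √(Z_0·R_L) = √(300 × 245) = √73500
λ = 0.9·c/f = 0.348 m, so l = λ/4 = 0.087 m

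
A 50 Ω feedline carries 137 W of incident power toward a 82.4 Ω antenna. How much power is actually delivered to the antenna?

P_delivered ≈ 129 W

Γ = (82.4 − 50)/(82.4 + 50) = 0.245
|Γ|² = 0.0599
P_refl = |Γ|²·P_inc = 8.2 W, P_del = (1 − |Γ|²)·P_inc = 129 W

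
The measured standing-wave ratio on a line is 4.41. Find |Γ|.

|Γ| ≈ 0.63

|Γ| = (S − 1)/(S + 1) = (4.41 − 1)/(4.41 + 1) = 3.41/5.41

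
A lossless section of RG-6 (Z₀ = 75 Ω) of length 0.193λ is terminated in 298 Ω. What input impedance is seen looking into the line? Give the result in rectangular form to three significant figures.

Z_in ≈ 21.3 − j26.1 Ω

βl = 2π × 0.193 = 69.5°
tan(βl) = tan(69.5°) = 2.67
Z_in = Z_0·(Z_L + jZ_0·tanβl)/(Z_0 + jZ_L·tanβl)
     = 75·(298 + j200)/(75 + j796)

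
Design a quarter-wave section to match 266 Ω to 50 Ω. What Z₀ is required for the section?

Z_qwt = √(Z_0·R_L) = √(50 × 266) = √13300

Z_qwt ≈ 115 Ω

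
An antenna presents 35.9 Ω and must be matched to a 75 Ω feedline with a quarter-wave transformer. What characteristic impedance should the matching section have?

Z_qwt ≈ 51.9 Ω

Z_qwt = √(Z_0·R_L) = √(75 × 35.9) = √2692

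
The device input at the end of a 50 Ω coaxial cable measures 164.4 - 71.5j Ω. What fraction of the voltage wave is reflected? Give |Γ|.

|Γ| ≈ 0.597

Γ = (Z_L − Z_0)/(Z_L + Z_0) = (114.4 − j71.5)/(214.4 − j71.5)
|Γ| = 135/226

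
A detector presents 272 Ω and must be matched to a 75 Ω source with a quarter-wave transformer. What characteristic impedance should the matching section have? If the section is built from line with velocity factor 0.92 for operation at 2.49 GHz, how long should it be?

Z_qwt = √(Z_0·R_L) = √(75 × 272) = √20400
λ = 0.92·c/f = 0.111 m, so l = λ/4 = 0.0277 m

Z_qwt ≈ 143 Ω; length ≈ 2.77 cm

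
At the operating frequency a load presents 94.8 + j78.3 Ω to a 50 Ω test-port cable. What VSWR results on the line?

VSWR ≈ 3.42

Γ = (Z_L − Z_0)/(Z_L + Z_0) = (44.8 + j78.3)/(144.8 + j78.3)
|Γ| = 90.2/165 = 0.548
VSWR = (1 + |Γ|)/(1 − |Γ|) = 1.55/0.452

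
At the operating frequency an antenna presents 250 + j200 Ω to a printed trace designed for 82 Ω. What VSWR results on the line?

VSWR ≈ 5.13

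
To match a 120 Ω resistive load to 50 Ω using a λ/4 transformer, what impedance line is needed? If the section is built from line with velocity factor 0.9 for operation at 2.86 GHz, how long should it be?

Z_qwt ≈ 77.5 Ω; length ≈ 2.36 cm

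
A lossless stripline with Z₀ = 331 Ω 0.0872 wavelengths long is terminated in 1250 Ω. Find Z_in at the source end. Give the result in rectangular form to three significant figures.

Z_in ≈ 272 − j424 Ω

βl = 2π × 0.0872 = 31.4°
tan(βl) = tan(31.4°) = 0.61
Z_in = Z_0·(Z_L + jZ_0·tanβl)/(Z_0 + jZ_L·tanβl)
     = 331·(1250 + j202)/(331 + j763)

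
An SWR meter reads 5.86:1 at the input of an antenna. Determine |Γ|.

|Γ| = (S − 1)/(S + 1) = (5.86 − 1)/(5.86 + 1) = 4.86/6.86

|Γ| ≈ 0.708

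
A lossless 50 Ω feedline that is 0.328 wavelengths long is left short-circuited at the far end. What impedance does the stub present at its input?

Z_in ≈ −j93.7 Ω

βl = 2π × 0.328 = 118°
tan(βl) = -1.87
For a short-circuited stub, Z_in = jZ_0·tan(βl)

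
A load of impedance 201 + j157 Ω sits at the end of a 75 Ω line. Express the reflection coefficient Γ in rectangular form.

Γ = (Z_L − Z_0)/(Z_L + Z_0) = (126 + j157)/(276 + j157)

Γ ≈ 0.589 + j0.234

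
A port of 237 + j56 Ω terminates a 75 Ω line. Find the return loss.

RL ≈ 5.34 dB

Γ = (162 + j56)/(312 + j56), |Γ| = 0.541
RL = −20·log₁₀|Γ| = −20·log₁₀(0.541)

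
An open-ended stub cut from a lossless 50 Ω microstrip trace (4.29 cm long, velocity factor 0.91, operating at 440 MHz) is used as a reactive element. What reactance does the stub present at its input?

X_in ≈ -108 Ω (capacitive)

λ = v/f = 0.91·c / 440 MHz = 0.62 m
βl = 2π·l/λ = 2π × 0.0691 = 24.9°
tan(βl) = 0.464
For an open-ended stub, Z_in = −jZ_0·cot(βl) = −jZ_0/tan(βl)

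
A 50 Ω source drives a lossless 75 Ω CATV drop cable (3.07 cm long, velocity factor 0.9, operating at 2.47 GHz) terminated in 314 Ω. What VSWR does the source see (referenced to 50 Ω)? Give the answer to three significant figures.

VSWR ≈ 2.93

λ = v/f = 0.9·c / 2.47 GHz = 0.109 m
βl = 2π·l/λ = 2π × 0.281 = 101°
tan(βl) = -5.09
Z_in = Z_0·(Z_L + jZ_0·tanβl)/(Z_0 + jZ_L·tanβl) = 18.6 + j13.9 Ω
Γ_s = (Z_in − Z_s)/(Z_in + Z_s) = (-31.4 + j13.9)/(68.6 + j13.9), |Γ_s| = 0.491
VSWR = (1 + |Γ_s|)/(1 − |Γ_s|)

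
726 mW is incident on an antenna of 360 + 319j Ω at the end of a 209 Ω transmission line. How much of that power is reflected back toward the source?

|Γ| = |(151 + j319)/(569 + j319)| = 0.541
|Γ|² = 0.293
P_refl = |Γ|²·P_inc = 213 mW, P_del = (1 − |Γ|²)·P_inc = 513 mW

P_reflected ≈ 213 mW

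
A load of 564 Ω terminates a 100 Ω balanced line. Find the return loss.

Γ = (564 − 100)/(564 + 100) = 0.699
RL = −20·log₁₀|Γ| = −20·log₁₀(0.699)

RL ≈ 3.11 dB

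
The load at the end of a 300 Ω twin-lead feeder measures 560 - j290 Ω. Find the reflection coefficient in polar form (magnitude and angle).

Γ = (Z_L − Z_0)/(Z_L + Z_0) = (260 − j290)/(860 − j290)
|Γ| = 389/908 = 0.429

Γ ≈ 0.429 ∠ -29.5°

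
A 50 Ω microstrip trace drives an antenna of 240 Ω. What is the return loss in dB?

Γ = (240 − 50)/(240 + 50) = 0.655
RL = −20·log₁₀|Γ| = −20·log₁₀(0.655)

RL ≈ 3.67 dB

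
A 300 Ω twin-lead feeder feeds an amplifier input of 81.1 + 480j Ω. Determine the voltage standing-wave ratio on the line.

Γ = (Z_L − Z_0)/(Z_L + Z_0) = (-218.9 + j480)/(381.1 + j480)
|Γ| = 528/613 = 0.861
VSWR = (1 + |Γ|)/(1 − |Γ|) = 1.86/0.139

VSWR ≈ 13.4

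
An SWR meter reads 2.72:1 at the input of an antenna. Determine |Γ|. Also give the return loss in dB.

|Γ| = (S − 1)/(S + 1) = (2.72 − 1)/(2.72 + 1) = 1.72/3.72
RL = −20·log₁₀|Γ| = −20·log₁₀(0.462)

|Γ| ≈ 0.462; return loss ≈ 6.7 dB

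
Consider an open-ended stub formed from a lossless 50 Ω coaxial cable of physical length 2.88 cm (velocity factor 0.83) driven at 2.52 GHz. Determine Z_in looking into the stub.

Z_in ≈ +j13.3 Ω

λ = v/f = 0.83·c / 2.52 GHz = 0.0988 m
βl = 2π·l/λ = 2π × 0.291 = 105°
tan(βl) = -3.75
For an open-ended stub, Z_in = −jZ_0·cot(βl) = −jZ_0/tan(βl)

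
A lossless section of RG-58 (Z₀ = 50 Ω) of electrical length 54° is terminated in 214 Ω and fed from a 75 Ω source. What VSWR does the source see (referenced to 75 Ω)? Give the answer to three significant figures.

VSWR ≈ 5.22

tan(βl) = 1.38
Z_in = Z_0·(Z_L + jZ_0·tanβl)/(Z_0 + jZ_L·tanβl) = 17.3 − j33.4 Ω
Γ_s = (Z_in − Z_s)/(Z_in + Z_s) = (-57.7 − j33.4)/(92.3 − j33.4), |Γ_s| = 0.678
VSWR = (1 + |Γ_s|)/(1 − |Γ_s|)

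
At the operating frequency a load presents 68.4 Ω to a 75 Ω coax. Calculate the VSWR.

VSWR ≈ 1.1

Γ = (68.4 − 75)/(68.4 + 75) = -0.046
VSWR = (1 + 0.046)/(1 − 0.046)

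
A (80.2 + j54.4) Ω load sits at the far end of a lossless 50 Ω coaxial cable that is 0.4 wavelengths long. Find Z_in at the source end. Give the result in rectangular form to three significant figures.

Z_in ≈ 26.8 + j27.6 Ω

βl = 2π × 0.4 = 144°
tan(βl) = tan(144°) = -0.727
Z_in = Z_0·(Z_L + jZ_0·tanβl)/(Z_0 + jZ_L·tanβl)
     = 50·(80.2 + j18.1)/(89.5 − j58.3)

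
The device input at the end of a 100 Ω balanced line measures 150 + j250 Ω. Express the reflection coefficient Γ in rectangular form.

Γ ≈ 0.6 + j0.4

Γ = (Z_L − Z_0)/(Z_L + Z_0) = (50 + j250)/(250 + j250)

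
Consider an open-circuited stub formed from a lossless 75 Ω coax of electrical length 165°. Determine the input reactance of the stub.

X_in ≈ 280 Ω (inductive)

tan(βl) = -0.268
For an open-circuited stub, Z_in = −jZ_0·cot(βl) = −jZ_0/tan(βl)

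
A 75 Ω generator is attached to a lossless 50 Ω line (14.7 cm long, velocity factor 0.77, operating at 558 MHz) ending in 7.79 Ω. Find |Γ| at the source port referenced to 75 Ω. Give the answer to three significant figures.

|Γ| ≈ 0.727

λ = v/f = 0.77·c / 558 MHz = 0.414 m
βl = 2π·l/λ = 2π × 0.355 = 128°
tan(βl) = -1.29
Z_in = Z_0·(Z_L + jZ_0·tanβl)/(Z_0 + jZ_L·tanβl) = 19.9 − j60.4 Ω
Γ_s = (Z_in − Z_s)/(Z_in + Z_s) = (-55.1 − j60.4)/(94.9 − j60.4), |Γ_s| = 0.727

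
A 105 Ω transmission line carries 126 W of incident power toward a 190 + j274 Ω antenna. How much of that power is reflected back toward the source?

|Γ| = |(85 + j274)/(295 + j274)| = 0.713
|Γ|² = 0.508
P_refl = |Γ|²·P_inc = 64 W, P_del = (1 − |Γ|²)·P_inc = 62 W

P_reflected ≈ 64 W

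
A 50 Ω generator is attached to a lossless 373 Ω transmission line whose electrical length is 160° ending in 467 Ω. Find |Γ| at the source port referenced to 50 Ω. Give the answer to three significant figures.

|Γ| ≈ 0.799

tan(βl) = -0.364
Z_in = Z_0·(Z_L + jZ_0·tanβl)/(Z_0 + jZ_L·tanβl) = 438 + j63.8 Ω
Γ_s = (Z_in − Z_s)/(Z_in + Z_s) = (388 + j63.8)/(488 + j63.8), |Γ_s| = 0.799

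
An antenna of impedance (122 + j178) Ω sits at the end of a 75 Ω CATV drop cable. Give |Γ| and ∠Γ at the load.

Γ = (Z_L − Z_0)/(Z_L + Z_0) = (47 + j178)/(197 + j178)
|Γ| = 184/266 = 0.693

Γ ≈ 0.693 ∠ 33.1°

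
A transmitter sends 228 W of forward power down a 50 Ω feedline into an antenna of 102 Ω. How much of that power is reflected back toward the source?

Γ = (102 − 50)/(102 + 50) = 0.342
|Γ|² = 0.117
P_refl = |Γ|²·P_inc = 26.7 W, P_del = (1 − |Γ|²)·P_inc = 201 W

P_reflected ≈ 26.7 W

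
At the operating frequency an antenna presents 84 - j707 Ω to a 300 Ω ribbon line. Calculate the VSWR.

VSWR ≈ 23.6

Γ = (Z_L − Z_0)/(Z_L + Z_0) = (-216 − j707)/(384 − j707)
|Γ| = 739/805 = 0.919
VSWR = (1 + |Γ|)/(1 − |Γ|) = 1.92/0.0812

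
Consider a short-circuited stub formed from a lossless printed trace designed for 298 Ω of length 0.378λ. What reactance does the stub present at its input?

βl = 2π × 0.378 = 136°
tan(βl) = -0.963
For a short-circuited stub, Z_in = jZ_0·tan(βl)

X_in ≈ -287 Ω (capacitive)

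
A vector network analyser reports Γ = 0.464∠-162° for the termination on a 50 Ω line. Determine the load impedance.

Z_L = Z_0·(1 + Γ)/(1 − Γ) = 50·(0.559 − j0.143)/(1.44 + j0.143)

Z_L ≈ 18.7 − j6.83 Ω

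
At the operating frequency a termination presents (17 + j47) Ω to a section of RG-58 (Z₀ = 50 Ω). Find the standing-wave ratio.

Γ = (Z_L − Z_0)/(Z_L + Z_0) = (-33 + j47)/(67 + j47)
|Γ| = 57.4/81.8 = 0.702
VSWR = (1 + |Γ|)/(1 − |Γ|) = 1.7/0.298

VSWR ≈ 5.7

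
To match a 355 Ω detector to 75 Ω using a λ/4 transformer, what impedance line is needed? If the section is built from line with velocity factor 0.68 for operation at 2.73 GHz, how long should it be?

Z_qwt ≈ 163 Ω; length ≈ 1.87 cm

Z_qwt = √(Z_0·R_L) = √(75 × 355) = √26620
λ = 0.68·c/f = 0.0747 m, so l = λ/4 = 0.0187 m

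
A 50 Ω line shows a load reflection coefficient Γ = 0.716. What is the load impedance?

Z_L = Z_0·(1 + Γ)/(1 − Γ) = 50·(1.72)/(0.284)

Z_L ≈ 302 Ω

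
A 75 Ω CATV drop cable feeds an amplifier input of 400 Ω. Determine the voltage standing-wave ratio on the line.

VSWR ≈ 5.33

Γ = (400 − 75)/(400 + 75) = 0.684
VSWR = (1 + 0.684)/(1 − 0.684)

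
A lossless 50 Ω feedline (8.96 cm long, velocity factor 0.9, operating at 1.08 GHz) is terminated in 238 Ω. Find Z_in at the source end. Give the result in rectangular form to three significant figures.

λ = v/f = 0.9·c / 1.08 GHz = 0.25 m
βl = 2π·l/λ = 2π × 0.358 = 129°
tan(βl) = tan(129°) = -1.23
Z_in = Z_0·(Z_L + jZ_0·tanβl)/(Z_0 + jZ_L·tanβl)
     = 50·(238 − j61.7)/(50 − j294)

Z_in ≈ 16.9 + j37.6 Ω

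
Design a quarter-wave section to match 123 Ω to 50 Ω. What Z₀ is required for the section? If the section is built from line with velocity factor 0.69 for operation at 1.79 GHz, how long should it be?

Z_qwt ≈ 78.4 Ω; length ≈ 2.89 cm

Z_qwt = √(Z_0·R_L) = √(50 × 123) = √6150
λ = 0.69·c/f = 0.116 m, so l = λ/4 = 0.0289 m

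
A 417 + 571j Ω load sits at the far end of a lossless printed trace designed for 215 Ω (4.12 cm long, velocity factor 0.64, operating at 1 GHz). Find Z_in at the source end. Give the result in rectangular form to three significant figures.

Z_in ≈ 45.4 − j105 Ω

λ = v/f = 0.64·c / 1 GHz = 0.192 m
βl = 2π·l/λ = 2π × 0.215 = 77.2°
tan(βl) = tan(77.2°) = 4.42
Z_in = Z_0·(Z_L + jZ_0·tanβl)/(Z_0 + jZ_L·tanβl)
     = 215·(417 + j1520)/(-2310 + j1840)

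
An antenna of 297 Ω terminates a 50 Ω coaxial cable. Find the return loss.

Γ = (297 − 50)/(297 + 50) = 0.712
RL = −20·log₁₀|Γ| = −20·log₁₀(0.712)

RL ≈ 2.95 dB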